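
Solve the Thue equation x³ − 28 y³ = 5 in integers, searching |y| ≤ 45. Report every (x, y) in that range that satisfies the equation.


The equation is x³ - 28y³ = 5. For fixed y, x³ = 28·y³ + 5, so a solution requires the RHS to be a perfect cube.
Strategy: iterate y from -45 to 45, compute RHS = 28·y³ + 5, and check whether it is a (positive or negative) perfect cube.
Check small values of y:
  y = 0: RHS = 5 is not a perfect cube.
  y = 1: RHS = 33 is not a perfect cube.
  y = -1: RHS = -23 is not a perfect cube.
  y = 2: RHS = 229 is not a perfect cube.
  y = -2: RHS = -219 is not a perfect cube.
  y = 3: RHS = 761 is not a perfect cube.
  y = -3: RHS = -751 is not a perfect cube.
Continuing the search up to |y| = 45 finds no solutions either.
No (x, y) in the scanned range satisfies the equation.

No integer solutions with |y| ≤ 45.


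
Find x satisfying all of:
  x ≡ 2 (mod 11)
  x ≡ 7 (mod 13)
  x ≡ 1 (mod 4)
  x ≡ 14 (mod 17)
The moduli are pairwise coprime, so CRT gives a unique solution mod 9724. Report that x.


Product of moduli M = 11 · 13 · 4 · 17 = 9724.
Merge one congruence at a time:
  Start: x ≡ 2 (mod 11).
  Combine with x ≡ 7 (mod 13); new modulus lcm = 143.
    Write x = 2 + 11·t and substitute into x ≡ 7 (mod 13): 11·t ≡ 7 − 2 = 5 (mod 13).
    The inverse of 11 mod 13 is 6 (since 11·6 = 66 = 5·13 + 1), so t ≡ 6·5 = 30 ≡ 4 (mod 13).
    Then x = 2 + 11·4 = 46, valid modulo lcm(11, 13) = 143: x ≡ 46 (mod 143).
  Combine with x ≡ 1 (mod 4); new modulus lcm = 572.
    Write x = 46 + 143·t and substitute into x ≡ 1 (mod 4): 143·t ≡ 1 − 46 = -45 (mod 4).
    Reduce coefficients mod 4: 3·t ≡ 3 (mod 4).
    The inverse of 3 mod 4 is 3 (since 3·3 = 9 = 2·4 + 1), so t ≡ 3·3 = 9 ≡ 1 (mod 4).
    Then x = 46 + 143·1 = 189, valid modulo lcm(143, 4) = 572: x ≡ 189 (mod 572).
  Combine with x ≡ 14 (mod 17); new modulus lcm = 9724.
    Write x = 189 + 572·t and substitute into x ≡ 14 (mod 17): 572·t ≡ 14 − 189 = -175 (mod 17).
    Reduce coefficients mod 17: 11·t ≡ 12 (mod 17).
    The inverse of 11 mod 17 is 14 (since 11·14 = 154 = 9·17 + 1), so t ≡ 14·12 = 168 ≡ 15 (mod 17).
    Then x = 189 + 572·15 = 8769, valid modulo lcm(572, 17) = 9724: x ≡ 8769 (mod 9724).
Verify against each original: 8769 mod 11 = 2, 8769 mod 13 = 7, 8769 mod 4 = 1, 8769 mod 17 = 14.

x ≡ 8769 (mod 9724).


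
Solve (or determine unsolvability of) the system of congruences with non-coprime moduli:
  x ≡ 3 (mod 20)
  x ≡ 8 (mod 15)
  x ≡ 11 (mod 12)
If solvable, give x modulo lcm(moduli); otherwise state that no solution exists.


Moduli 20, 15, 12 are not pairwise coprime, so CRT works modulo lcm(m_i) when all pairwise compatibility conditions hold.
Pairwise compatibility: gcd(m_i, m_j) must divide a_i - a_j for every pair.
Merge one congruence at a time:
  Start: x ≡ 3 (mod 20).
  Combine with x ≡ 8 (mod 15): gcd(20, 15) = 5; 8 - 3 = 5, which IS divisible by 5, so compatible.
    Write x = 3 + 20·t and substitute into x ≡ 8 (mod 15): 20·t ≡ 8 − 3 = 5 (mod 15).
    Divide the congruence (and modulus) by g = 5: 4·t ≡ 1 (mod 3).
    Reduce coefficients mod 3: 1·t ≡ 1 (mod 3).
    So t ≡ 1 (mod 3).
    Then x = 3 + 20·1 = 23, valid modulo lcm(20, 15) = 60: x ≡ 23 (mod 60).
  Combine with x ≡ 11 (mod 12): gcd(60, 12) = 12; 11 - 23 = -12, which IS divisible by 12, so compatible.
    Write x = 23 + 60·t and substitute into x ≡ 11 (mod 12): 60·t ≡ 11 − 23 = -12 (mod 12).
    Divide the congruence (and modulus) by g = 12: 5·t ≡ -1 (mod 1).
    Modulo 1 every t works; take t = 0.
    Then x = 23 + 60·0 = 23, valid modulo lcm(60, 12) = 60: x ≡ 23 (mod 60).
Verify: 23 mod 20 = 3, 23 mod 15 = 8, 23 mod 12 = 11.

x ≡ 23 (mod 60).


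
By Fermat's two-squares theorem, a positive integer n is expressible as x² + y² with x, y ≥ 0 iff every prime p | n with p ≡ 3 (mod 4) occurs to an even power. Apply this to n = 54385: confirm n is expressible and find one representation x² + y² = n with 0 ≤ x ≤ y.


Step 1: Factor n = 54385 = 5 · 73 · 149.
Step 2: Check the mod-4 condition on each prime factor: 5 ≡ 1 (mod 4), exponent 1; 73 ≡ 1 (mod 4), exponent 1; 149 ≡ 1 (mod 4), exponent 1.
All primes ≡ 3 (mod 4) appear to even exponent (or don't appear), so by the two-squares theorem n IS expressible as a sum of two squares.
Step 3: Build a representation. Here n = 5 · 73 · 149 is a product of primes ≡ 1 (mod 4). Each prime p ≡ 1 (mod 4) is itself a sum of two squares; find a² by testing p − a² for a perfect square:
  5: 5 − 1² = 4 = 2² ⇒ 5 = 1² + 2².
  73: 73 − 1² = 72, 73 − 2² = 69, 73 − 3² = 64 = 8² ⇒ 73 = 3² + 8².
  149: 149 − 1² = 148, 149 − 2² = 145, 149 − 3² = 140, 149 − 4² = 133, 149 − 5² = 124, 149 − 6² = 113, 149 − 7² = 100 = 10² ⇒ 149 = 7² + 10².
  Combine using the Brahmagupta–Fibonacci identity (a² + b²)(c² + d²) = (ac − bd)² + (ad + bc)² = (ac + bd)² + (ad − bc)²:
  5 · 73 = 365: from (1² + 2²)(3² + 8²), take (1·3 − 2·8, 1·8 + 2·3) = (3 − 16, 8 + 6) = (-13, 14); dropping signs (only squares matter) gives (13, 14); check 13² + 14² = 169 + 196 = 365 ✓.
  365 · 149 = 54385: from (13² + 14²)(7² + 10²), take (13·7 − 14·10, 13·10 + 14·7) = (91 − 140, 130 + 98) = (-49, 228); dropping signs (only squares matter) gives (49, 228); check 49² + 228² = 2401 + 51984 = 54385 ✓.
Step 4: Order so x ≤ y and verify: 49² + 228² = 2401 + 51984 = 54385 = n. ✓

n = 54385 = 49² + 228² (one valid representation with x ≤ y).


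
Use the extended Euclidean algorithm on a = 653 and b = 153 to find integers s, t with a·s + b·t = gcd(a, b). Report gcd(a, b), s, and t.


Euclidean algorithm on (653, 153) — divide until remainder is 0:
  653 = 4 · 153 + 41
  153 = 3 · 41 + 30
  41 = 1 · 30 + 11
  30 = 2 · 11 + 8
  11 = 1 · 8 + 3
  8 = 2 · 3 + 2
  3 = 1 · 2 + 1
  2 = 2 · 1 + 0
gcd(653, 153) = 1.
Track Bezout coefficients alongside the remainders: start with r₀ = 653 = a·1 + b·0 (s = 1, t = 0) and r₁ = 153 = a·0 + b·1 (s = 0, t = 1); each new remainder r_{k+1} = r_{k-1} − q_k·r_k inherits s_{k+1} = s_{k-1} − q_k·s_k, t_{k+1} = t_{k-1} − q_k·t_k, so r_k = a·s_k + b·t_k at every step:
  q = 4: r = 41, s = 1 − 4·0 = 1, t = 0 − 4·1 = -4  (check: 653·1 + 153·(-4) = 41)
  q = 3: r = 30, s = 0 − 3·1 = -3, t = 1 − 3·(-4) = 13  (check: 653·(-3) + 153·13 = 30)
  q = 1: r = 11, s = 1 − 1·(-3) = 4, t = -4 − 1·13 = -17  (check: 653·4 + 153·(-17) = 11)
  q = 2: r = 8, s = -3 − 2·4 = -11, t = 13 − 2·(-17) = 47  (check: 653·(-11) + 153·47 = 8)
  q = 1: r = 3, s = 4 − 1·(-11) = 15, t = -17 − 1·47 = -64  (check: 653·15 + 153·(-64) = 3)
  q = 2: r = 2, s = -11 − 2·15 = -41, t = 47 − 2·(-64) = 175  (check: 653·(-41) + 153·175 = 2)
  q = 1: r = 1, s = 15 − 1·(-41) = 56, t = -64 − 1·175 = -239  (check: 653·56 + 153·(-239) = 1)
The row with r = 1 (the gcd) gives the Bezout coefficients s = 56, t = -239.
Result: 653 · (56) + 153 · (-239) = 1.

gcd(653, 153) = 1; s = 56, t = -239 (check: 653·56 + 153·(-239) = 1).


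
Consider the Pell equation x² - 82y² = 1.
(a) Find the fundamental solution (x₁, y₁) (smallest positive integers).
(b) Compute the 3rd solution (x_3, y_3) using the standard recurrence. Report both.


Step 1: Find the fundamental solution (x₁, y₁) of x² - 82y² = 1.
  Expand √82 as a continued fraction. a₀ = ⌊√82⌋ = 9; iterate m_{k+1} = d_k·a_k − m_k, d_{k+1} = (82 − m_{k+1}²)/d_k, a_{k+1} = ⌊(a₀ + m_{k+1})/d_{k+1}⌋ (starting m₀ = 0, d₀ = 1), with convergents p_k = a_k·p_{k-1} + p_{k-2}, q_k = a_k·q_{k-1} + q_{k-2} (p₋₁ = 1, q₋₁ = 0):
  k = 0: a₀ = 9; p₀/q₀ = 9/1; p₀² − 82·q₀² = 81 − 82 = -1.
  k = 1: m = 9, d = 1, a = ⌊(9 + 9)/1⌋ = 18; p/q = (18·9 + 1)/(18·1 + 0) = 163/18; p² − 82·q² = 26569 − 26568 = 1.
  The first convergent with p² − 82·q² = 1 gives the fundamental solution (x₁, y₁) = (163, 18).
Step 2: Apply the recurrence (x_{n+1}, y_{n+1}) = (x₁x_n + 82y₁y_n, x₁y_n + y₁x_n) repeatedly.
  From (x_1, y_1) = (163, 18): x_2 = 163·163 + 82·18·18 = 53137; y_2 = 163·18 + 18·163 = 5868.
  From (x_2, y_2) = (53137, 5868): x_3 = 163·53137 + 82·18·5868 = 17322499; y_3 = 163·5868 + 18·53137 = 1912950.
Step 3: Verify x_3² - 82·y_3² = 300068971605001 - 300068971605000 = 1 (should be 1). ✓

(x_1, y_1) = (163, 18); (x_3, y_3) = (17322499, 1912950).


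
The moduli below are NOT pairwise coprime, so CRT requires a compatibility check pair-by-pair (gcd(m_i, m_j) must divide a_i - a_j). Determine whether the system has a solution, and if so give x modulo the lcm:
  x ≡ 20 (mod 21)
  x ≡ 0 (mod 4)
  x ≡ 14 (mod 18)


Moduli 21, 4, 18 are not pairwise coprime, so CRT works modulo lcm(m_i) when all pairwise compatibility conditions hold.
Pairwise compatibility: gcd(m_i, m_j) must divide a_i - a_j for every pair.
Merge one congruence at a time:
  Start: x ≡ 20 (mod 21).
  Combine with x ≡ 0 (mod 4): gcd(21, 4) = 1; 0 - 20 = -20, which IS divisible by 1, so compatible.
    Write x = 20 + 21·t and substitute into x ≡ 0 (mod 4): 21·t ≡ 0 − 20 = -20 (mod 4).
    Reduce coefficients mod 4: 1·t ≡ 0 (mod 4).
    So t ≡ 0 (mod 4).
    Then x = 20 + 21·0 = 20, valid modulo lcm(21, 4) = 84: x ≡ 20 (mod 84).
  Combine with x ≡ 14 (mod 18): gcd(84, 18) = 6; 14 - 20 = -6, which IS divisible by 6, so compatible.
    Write x = 20 + 84·t and substitute into x ≡ 14 (mod 18): 84·t ≡ 14 − 20 = -6 (mod 18).
    Divide the congruence (and modulus) by g = 6: 14·t ≡ -1 (mod 3).
    Reduce coefficients mod 3: 2·t ≡ 2 (mod 3).
    The inverse of 2 mod 3 is 2 (since 2·2 = 4 = 1·3 + 1), so t ≡ 2·2 = 4 ≡ 1 (mod 3).
    Then x = 20 + 84·1 = 104, valid modulo lcm(84, 18) = 252: x ≡ 104 (mod 252).
Verify: 104 mod 21 = 20, 104 mod 4 = 0, 104 mod 18 = 14.

x ≡ 104 (mod 252).


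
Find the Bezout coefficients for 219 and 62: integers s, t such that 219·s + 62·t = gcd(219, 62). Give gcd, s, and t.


Euclidean algorithm on (219, 62) — divide until remainder is 0:
  219 = 3 · 62 + 33
  62 = 1 · 33 + 29
  33 = 1 · 29 + 4
  29 = 7 · 4 + 1
  4 = 4 · 1 + 0
gcd(219, 62) = 1.
Track Bezout coefficients alongside the remainders: start with r₀ = 219 = a·1 + b·0 (s = 1, t = 0) and r₁ = 62 = a·0 + b·1 (s = 0, t = 1); each new remainder r_{k+1} = r_{k-1} − q_k·r_k inherits s_{k+1} = s_{k-1} − q_k·s_k, t_{k+1} = t_{k-1} − q_k·t_k, so r_k = a·s_k + b·t_k at every step:
  q = 3: r = 33, s = 1 − 3·0 = 1, t = 0 − 3·1 = -3  (check: 219·1 + 62·(-3) = 33)
  q = 1: r = 29, s = 0 − 1·1 = -1, t = 1 − 1·(-3) = 4  (check: 219·(-1) + 62·4 = 29)
  q = 1: r = 4, s = 1 − 1·(-1) = 2, t = -3 − 1·4 = -7  (check: 219·2 + 62·(-7) = 4)
  q = 7: r = 1, s = -1 − 7·2 = -15, t = 4 − 7·(-7) = 53  (check: 219·(-15) + 62·53 = 1)
The row with r = 1 (the gcd) gives the Bezout coefficients s = -15, t = 53.
Result: 219 · (-15) + 62 · (53) = 1.

gcd(219, 62) = 1; s = -15, t = 53 (check: 219·(-15) + 62·53 = 1).


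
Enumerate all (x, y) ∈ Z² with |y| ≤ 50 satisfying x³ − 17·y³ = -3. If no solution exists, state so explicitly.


The equation is x³ - 17y³ = -3. For fixed y, x³ = 17·y³ − 3, so a solution requires the RHS to be a perfect cube.
Strategy: iterate y from -50 to 50, compute RHS = 17·y³ − 3, and check whether it is a (positive or negative) perfect cube.
Check small values of y:
  y = 0: RHS = -3 is not a perfect cube.
  y = 1: RHS = 14 is not a perfect cube.
  y = -1: RHS = -20 is not a perfect cube.
  y = 2: RHS = 133 is not a perfect cube.
  y = -2: RHS = -139 is not a perfect cube.
  y = 3: RHS = 456 is not a perfect cube.
  y = -3: RHS = -462 is not a perfect cube.
Continuing the search up to |y| = 50 finds no solutions either.
No (x, y) in the scanned range satisfies the equation.

No integer solutions with |y| ≤ 50.


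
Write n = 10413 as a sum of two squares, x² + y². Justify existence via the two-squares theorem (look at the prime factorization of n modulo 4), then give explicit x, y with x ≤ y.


Step 1: Factor n = 10413 = 3^2 · 13 · 89.
Step 2: Check the mod-4 condition on each prime factor: 3 ≡ 3 (mod 4), exponent 2 (must be even); 13 ≡ 1 (mod 4), exponent 1; 89 ≡ 1 (mod 4), exponent 1.
All primes ≡ 3 (mod 4) appear to even exponent (or don't appear), so by the two-squares theorem n IS expressible as a sum of two squares.
Step 3: Build a representation. Group n = k² · m with k = 3 and m = 13 · 89 = 1157 (a product of primes ≡ 1 (mod 4)); a representation of m scales to one of n via (k·x)² + (k·y)² = k²(x² + y²). Each prime p ≡ 1 (mod 4) is itself a sum of two squares; find a² by testing p − a² for a perfect square:
  13: 13 − 1² = 12, 13 − 2² = 9 = 3² ⇒ 13 = 2² + 3².
  89: 89 − 1² = 88, 89 − 2² = 85, 89 − 3² = 80, 89 − 4² = 73, 89 − 5² = 64 = 8² ⇒ 89 = 5² + 8².
  Combine using the Brahmagupta–Fibonacci identity (a² + b²)(c² + d²) = (ac − bd)² + (ad + bc)² = (ac + bd)² + (ad − bc)²:
  13 · 89 = 1157: from (2² + 3²)(5² + 8²), take (2·5 − 3·8, 2·8 + 3·5) = (10 − 24, 16 + 15) = (-14, 31); dropping signs (only squares matter) gives (14, 31); check 14² + 31² = 196 + 961 = 1157 ✓.
  Scale by k = 3: (3·14, 3·31) = (42, 93).
Step 4: Order so x ≤ y and verify: 42² + 93² = 1764 + 8649 = 10413 = n. ✓

n = 10413 = 42² + 93² (one valid representation with x ≤ y).


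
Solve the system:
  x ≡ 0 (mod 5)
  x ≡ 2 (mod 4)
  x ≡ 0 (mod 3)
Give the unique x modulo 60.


Moduli 5, 4, 3 are pairwise coprime; by CRT there is a unique solution modulo M = 5 · 4 · 3 = 60.
Solve pairwise, accumulating the modulus:
  Start with x ≡ 0 (mod 5).
  Combine with x ≡ 2 (mod 4): since gcd(5, 4) = 1, we get a unique residue mod 20.
    Write x = 0 + 5·t and substitute into x ≡ 2 (mod 4): 5·t ≡ 2 − 0 = 2 (mod 4).
    Reduce coefficients mod 4: 1·t ≡ 2 (mod 4).
    So t ≡ 2 (mod 4).
    Then x = 0 + 5·2 = 10, valid modulo lcm(5, 4) = 20: x ≡ 10 (mod 20).
  Combine with x ≡ 0 (mod 3): since gcd(20, 3) = 1, we get a unique residue mod 60.
    Write x = 10 + 20·t and substitute into x ≡ 0 (mod 3): 20·t ≡ 0 − 10 = -10 (mod 3).
    Reduce coefficients mod 3: 2·t ≡ 2 (mod 3).
    The inverse of 2 mod 3 is 2 (since 2·2 = 4 = 1·3 + 1), so t ≡ 2·2 = 4 ≡ 1 (mod 3).
    Then x = 10 + 20·1 = 30, valid modulo lcm(20, 3) = 60: x ≡ 30 (mod 60).
Verify: 30 mod 5 = 0 ✓, 30 mod 4 = 2 ✓, 30 mod 3 = 0 ✓.

x ≡ 30 (mod 60).


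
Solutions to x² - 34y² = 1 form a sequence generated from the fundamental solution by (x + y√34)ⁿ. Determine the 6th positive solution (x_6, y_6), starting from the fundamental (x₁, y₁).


Step 1: Find the fundamental solution (x₁, y₁) of x² - 34y² = 1.
  Expand √34 as a continued fraction. a₀ = ⌊√34⌋ = 5; iterate m_{k+1} = d_k·a_k − m_k, d_{k+1} = (34 − m_{k+1}²)/d_k, a_{k+1} = ⌊(a₀ + m_{k+1})/d_{k+1}⌋ (starting m₀ = 0, d₀ = 1), with convergents p_k = a_k·p_{k-1} + p_{k-2}, q_k = a_k·q_{k-1} + q_{k-2} (p₋₁ = 1, q₋₁ = 0):
  k = 0: a₀ = 5; p₀/q₀ = 5/1; p₀² − 34·q₀² = 25 − 34 = -9.
  k = 1: m = 5, d = 9, a = ⌊(5 + 5)/9⌋ = 1; p/q = (1·5 + 1)/(1·1 + 0) = 6/1; p² − 34·q² = 36 − 34 = 2.
  k = 2: m = 4, d = 2, a = ⌊(5 + 4)/2⌋ = 4; p/q = (4·6 + 5)/(4·1 + 1) = 29/5; p² − 34·q² = 841 − 850 = -9.
  k = 3: m = 4, d = 9, a = ⌊(5 + 4)/9⌋ = 1; p/q = (1·29 + 6)/(1·5 + 1) = 35/6; p² − 34·q² = 1225 − 1224 = 1.
  The first convergent with p² − 34·q² = 1 gives the fundamental solution (x₁, y₁) = (35, 6).
Step 2: Apply the recurrence (x_{n+1}, y_{n+1}) = (x₁x_n + 34y₁y_n, x₁y_n + y₁x_n) repeatedly.
  From (x_1, y_1) = (35, 6): x_2 = 35·35 + 34·6·6 = 2449; y_2 = 35·6 + 6·35 = 420.
  From (x_2, y_2) = (2449, 420): x_3 = 35·2449 + 34·6·420 = 171395; y_3 = 35·420 + 6·2449 = 29394.
  From (x_3, y_3) = (171395, 29394): x_4 = 35·171395 + 34·6·29394 = 11995201; y_4 = 35·29394 + 6·171395 = 2057160.
  From (x_4, y_4) = (11995201, 2057160): x_5 = 35·11995201 + 34·6·2057160 = 839492675; y_5 = 35·2057160 + 6·11995201 = 143971806.
  From (x_5, y_5) = (839492675, 143971806): x_6 = 35·839492675 + 34·6·143971806 = 58752492049; y_6 = 35·143971806 + 6·839492675 = 10075969260.
Step 3: Verify x_6² - 34·y_6² = 3451855321967808218401 - 3451855321967808218400 = 1 (should be 1). ✓

(x_1, y_1) = (35, 6); (x_6, y_6) = (58752492049, 10075969260).


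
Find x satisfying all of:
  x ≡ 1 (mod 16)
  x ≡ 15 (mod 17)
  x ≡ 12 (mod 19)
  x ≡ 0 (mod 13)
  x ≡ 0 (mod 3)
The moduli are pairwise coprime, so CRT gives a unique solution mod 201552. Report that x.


Product of moduli M = 16 · 17 · 19 · 13 · 3 = 201552.
Merge one congruence at a time:
  Start: x ≡ 1 (mod 16).
  Combine with x ≡ 15 (mod 17); new modulus lcm = 272.
    Write x = 1 + 16·t and substitute into x ≡ 15 (mod 17): 16·t ≡ 15 − 1 = 14 (mod 17).
    The inverse of 16 mod 17 is 16 (since 16·16 = 256 = 15·17 + 1), so t ≡ 16·14 = 224 ≡ 3 (mod 17).
    Then x = 1 + 16·3 = 49, valid modulo lcm(16, 17) = 272: x ≡ 49 (mod 272).
  Combine with x ≡ 12 (mod 19); new modulus lcm = 5168.
    Write x = 49 + 272·t and substitute into x ≡ 12 (mod 19): 272·t ≡ 12 − 49 = -37 (mod 19).
    Reduce coefficients mod 19: 6·t ≡ 1 (mod 19).
    The inverse of 6 mod 19 is 16 (since 6·16 = 96 = 5·19 + 1), so t ≡ 16·1 = 16 ≡ 16 (mod 19).
    Then x = 49 + 272·16 = 4401, valid modulo lcm(272, 19) = 5168: x ≡ 4401 (mod 5168).
  Combine with x ≡ 0 (mod 13); new modulus lcm = 67184.
    Write x = 4401 + 5168·t and substitute into x ≡ 0 (mod 13): 5168·t ≡ 0 − 4401 = -4401 (mod 13).
    Reduce coefficients mod 13: 7·t ≡ 6 (mod 13).
    The inverse of 7 mod 13 is 2 (since 7·2 = 14 = 1·13 + 1), so t ≡ 2·6 = 12 ≡ 12 (mod 13).
    Then x = 4401 + 5168·12 = 66417, valid modulo lcm(5168, 13) = 67184: x ≡ 66417 (mod 67184).
  Combine with x ≡ 0 (mod 3); new modulus lcm = 201552.
    Write x = 66417 + 67184·t and substitute into x ≡ 0 (mod 3): 67184·t ≡ 0 − 66417 = -66417 (mod 3).
    Reduce coefficients mod 3: 2·t ≡ 0 (mod 3).
    The inverse of 2 mod 3 is 2 (since 2·2 = 4 = 1·3 + 1), so t ≡ 2·0 = 0 ≡ 0 (mod 3).
    Then x = 66417 + 67184·0 = 66417, valid modulo lcm(67184, 3) = 201552: x ≡ 66417 (mod 201552).
Verify against each original: 66417 mod 16 = 1, 66417 mod 17 = 15, 66417 mod 19 = 12, 66417 mod 13 = 0, 66417 mod 3 = 0.

x ≡ 66417 (mod 201552).


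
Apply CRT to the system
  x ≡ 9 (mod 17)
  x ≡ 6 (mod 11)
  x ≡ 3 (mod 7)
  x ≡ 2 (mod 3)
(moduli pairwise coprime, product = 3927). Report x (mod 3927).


Product of moduli M = 17 · 11 · 7 · 3 = 3927.
Merge one congruence at a time:
  Start: x ≡ 9 (mod 17).
  Combine with x ≡ 6 (mod 11); new modulus lcm = 187.
    Write x = 9 + 17·t and substitute into x ≡ 6 (mod 11): 17·t ≡ 6 − 9 = -3 (mod 11).
    Reduce coefficients mod 11: 6·t ≡ 8 (mod 11).
    The inverse of 6 mod 11 is 2 (since 6·2 = 12 = 1·11 + 1), so t ≡ 2·8 = 16 ≡ 5 (mod 11).
    Then x = 9 + 17·5 = 94, valid modulo lcm(17, 11) = 187: x ≡ 94 (mod 187).
  Combine with x ≡ 3 (mod 7); new modulus lcm = 1309.
    Write x = 94 + 187·t and substitute into x ≡ 3 (mod 7): 187·t ≡ 3 − 94 = -91 (mod 7).
    Reduce coefficients mod 7: 5·t ≡ 0 (mod 7).
    The inverse of 5 mod 7 is 3 (since 5·3 = 15 = 2·7 + 1), so t ≡ 3·0 = 0 ≡ 0 (mod 7).
    Then x = 94 + 187·0 = 94, valid modulo lcm(187, 7) = 1309: x ≡ 94 (mod 1309).
  Combine with x ≡ 2 (mod 3); new modulus lcm = 3927.
    Write x = 94 + 1309·t and substitute into x ≡ 2 (mod 3): 1309·t ≡ 2 − 94 = -92 (mod 3).
    Reduce coefficients mod 3: 1·t ≡ 1 (mod 3).
    So t ≡ 1 (mod 3).
    Then x = 94 + 1309·1 = 1403, valid modulo lcm(1309, 3) = 3927: x ≡ 1403 (mod 3927).
Verify against each original: 1403 mod 17 = 9, 1403 mod 11 = 6, 1403 mod 7 = 3, 1403 mod 3 = 2.

x ≡ 1403 (mod 3927).


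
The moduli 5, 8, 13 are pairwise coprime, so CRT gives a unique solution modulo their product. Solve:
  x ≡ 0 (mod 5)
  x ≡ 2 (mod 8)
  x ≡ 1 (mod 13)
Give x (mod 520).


Moduli 5, 8, 13 are pairwise coprime; by CRT there is a unique solution modulo M = 5 · 8 · 13 = 520.
Solve pairwise, accumulating the modulus:
  Start with x ≡ 0 (mod 5).
  Combine with x ≡ 2 (mod 8): since gcd(5, 8) = 1, we get a unique residue mod 40.
    Write x = 0 + 5·t and substitute into x ≡ 2 (mod 8): 5·t ≡ 2 − 0 = 2 (mod 8).
    The inverse of 5 mod 8 is 5 (since 5·5 = 25 = 3·8 + 1), so t ≡ 5·2 = 10 ≡ 2 (mod 8).
    Then x = 0 + 5·2 = 10, valid modulo lcm(5, 8) = 40: x ≡ 10 (mod 40).
  Combine with x ≡ 1 (mod 13): since gcd(40, 13) = 1, we get a unique residue mod 520.
    Write x = 10 + 40·t and substitute into x ≡ 1 (mod 13): 40·t ≡ 1 − 10 = -9 (mod 13).
    Reduce coefficients mod 13: 1·t ≡ 4 (mod 13).
    So t ≡ 4 (mod 13).
    Then x = 10 + 40·4 = 170, valid modulo lcm(40, 13) = 520: x ≡ 170 (mod 520).
Verify: 170 mod 5 = 0 ✓, 170 mod 8 = 2 ✓, 170 mod 13 = 1 ✓.

x ≡ 170 (mod 520).


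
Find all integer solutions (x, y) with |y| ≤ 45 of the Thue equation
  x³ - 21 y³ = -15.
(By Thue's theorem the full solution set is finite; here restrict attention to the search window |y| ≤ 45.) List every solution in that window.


The equation is x³ - 21y³ = -15. For fixed y, x³ = 21·y³ − 15, so a solution requires the RHS to be a perfect cube.
Strategy: iterate y from -45 to 45, compute RHS = 21·y³ − 15, and check whether it is a (positive or negative) perfect cube.
Check small values of y:
  y = 0: RHS = -15 is not a perfect cube.
  y = 1: RHS = 6 is not a perfect cube.
  y = -1: RHS = -36 is not a perfect cube.
  y = 2: RHS = 153 is not a perfect cube.
  y = -2: RHS = -183 is not a perfect cube.
  y = 3: RHS = 552 is not a perfect cube.
  y = -3: RHS = -582 is not a perfect cube.
Continuing the search up to |y| = 45 finds no solutions either.
No (x, y) in the scanned range satisfies the equation.

No integer solutions with |y| ≤ 45.


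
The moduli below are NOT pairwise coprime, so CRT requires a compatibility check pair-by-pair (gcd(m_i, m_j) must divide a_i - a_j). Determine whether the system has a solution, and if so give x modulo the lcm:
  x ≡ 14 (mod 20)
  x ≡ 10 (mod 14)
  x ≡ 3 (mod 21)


Moduli 20, 14, 21 are not pairwise coprime, so CRT works modulo lcm(m_i) when all pairwise compatibility conditions hold.
Pairwise compatibility: gcd(m_i, m_j) must divide a_i - a_j for every pair.
Merge one congruence at a time:
  Start: x ≡ 14 (mod 20).
  Combine with x ≡ 10 (mod 14): gcd(20, 14) = 2; 10 - 14 = -4, which IS divisible by 2, so compatible.
    Write x = 14 + 20·t and substitute into x ≡ 10 (mod 14): 20·t ≡ 10 − 14 = -4 (mod 14).
    Divide the congruence (and modulus) by g = 2: 10·t ≡ -2 (mod 7).
    Reduce coefficients mod 7: 3·t ≡ 5 (mod 7).
    The inverse of 3 mod 7 is 5 (since 3·5 = 15 = 2·7 + 1), so t ≡ 5·5 = 25 ≡ 4 (mod 7).
    Then x = 14 + 20·4 = 94, valid modulo lcm(20, 14) = 140: x ≡ 94 (mod 140).
  Combine with x ≡ 3 (mod 21): gcd(140, 21) = 7; 3 - 94 = -91, which IS divisible by 7, so compatible.
    Write x = 94 + 140·t and substitute into x ≡ 3 (mod 21): 140·t ≡ 3 − 94 = -91 (mod 21).
    Divide the congruence (and modulus) by g = 7: 20·t ≡ -13 (mod 3).
    Reduce coefficients mod 3: 2·t ≡ 2 (mod 3).
    The inverse of 2 mod 3 is 2 (since 2·2 = 4 = 1·3 + 1), so t ≡ 2·2 = 4 ≡ 1 (mod 3).
    Then x = 94 + 140·1 = 234, valid modulo lcm(140, 21) = 420: x ≡ 234 (mod 420).
Verify: 234 mod 20 = 14, 234 mod 14 = 10, 234 mod 21 = 3.

x ≡ 234 (mod 420).


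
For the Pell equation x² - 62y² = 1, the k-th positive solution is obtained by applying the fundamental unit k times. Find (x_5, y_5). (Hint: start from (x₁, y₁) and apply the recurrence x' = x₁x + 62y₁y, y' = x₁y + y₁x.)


Step 1: Find the fundamental solution (x₁, y₁) of x² - 62y² = 1.
  Expand √62 as a continued fraction. a₀ = ⌊√62⌋ = 7; iterate m_{k+1} = d_k·a_k − m_k, d_{k+1} = (62 − m_{k+1}²)/d_k, a_{k+1} = ⌊(a₀ + m_{k+1})/d_{k+1}⌋ (starting m₀ = 0, d₀ = 1), with convergents p_k = a_k·p_{k-1} + p_{k-2}, q_k = a_k·q_{k-1} + q_{k-2} (p₋₁ = 1, q₋₁ = 0):
  k = 0: a₀ = 7; p₀/q₀ = 7/1; p₀² − 62·q₀² = 49 − 62 = -13.
  k = 1: m = 7, d = 13, a = ⌊(7 + 7)/13⌋ = 1; p/q = (1·7 + 1)/(1·1 + 0) = 8/1; p² − 62·q² = 64 − 62 = 2.
  k = 2: m = 6, d = 2, a = ⌊(7 + 6)/2⌋ = 6; p/q = (6·8 + 7)/(6·1 + 1) = 55/7; p² − 62·q² = 3025 − 3038 = -13.
  k = 3: m = 6, d = 13, a = ⌊(7 + 6)/13⌋ = 1; p/q = (1·55 + 8)/(1·7 + 1) = 63/8; p² − 62·q² = 3969 − 3968 = 1.
  The first convergent with p² − 62·q² = 1 gives the fundamental solution (x₁, y₁) = (63, 8).
Step 2: Apply the recurrence (x_{n+1}, y_{n+1}) = (x₁x_n + 62y₁y_n, x₁y_n + y₁x_n) repeatedly.
  From (x_1, y_1) = (63, 8): x_2 = 63·63 + 62·8·8 = 7937; y_2 = 63·8 + 8·63 = 1008.
  From (x_2, y_2) = (7937, 1008): x_3 = 63·7937 + 62·8·1008 = 999999; y_3 = 63·1008 + 8·7937 = 127000.
  From (x_3, y_3) = (999999, 127000): x_4 = 63·999999 + 62·8·127000 = 125991937; y_4 = 63·127000 + 8·999999 = 16000992.
  From (x_4, y_4) = (125991937, 16000992): x_5 = 63·125991937 + 62·8·16000992 = 15873984063; y_5 = 63·16000992 + 8·125991937 = 2015997992.
Step 3: Verify x_5² - 62·y_5² = 251983370032377987969 - 251983370032377987968 = 1 (should be 1). ✓

(x_1, y_1) = (63, 8); (x_5, y_5) = (15873984063, 2015997992).


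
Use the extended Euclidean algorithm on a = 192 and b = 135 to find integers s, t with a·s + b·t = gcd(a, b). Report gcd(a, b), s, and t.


Euclidean algorithm on (192, 135) — divide until remainder is 0:
  192 = 1 · 135 + 57
  135 = 2 · 57 + 21
  57 = 2 · 21 + 15
  21 = 1 · 15 + 6
  15 = 2 · 6 + 3
  6 = 2 · 3 + 0
gcd(192, 135) = 3.
Track Bezout coefficients alongside the remainders: start with r₀ = 192 = a·1 + b·0 (s = 1, t = 0) and r₁ = 135 = a·0 + b·1 (s = 0, t = 1); each new remainder r_{k+1} = r_{k-1} − q_k·r_k inherits s_{k+1} = s_{k-1} − q_k·s_k, t_{k+1} = t_{k-1} − q_k·t_k, so r_k = a·s_k + b·t_k at every step:
  q = 1: r = 57, s = 1 − 1·0 = 1, t = 0 − 1·1 = -1  (check: 192·1 + 135·(-1) = 57)
  q = 2: r = 21, s = 0 − 2·1 = -2, t = 1 − 2·(-1) = 3  (check: 192·(-2) + 135·3 = 21)
  q = 2: r = 15, s = 1 − 2·(-2) = 5, t = -1 − 2·3 = -7  (check: 192·5 + 135·(-7) = 15)
  q = 1: r = 6, s = -2 − 1·5 = -7, t = 3 − 1·(-7) = 10  (check: 192·(-7) + 135·10 = 6)
  q = 2: r = 3, s = 5 − 2·(-7) = 19, t = -7 − 2·10 = -27  (check: 192·19 + 135·(-27) = 3)
The row with r = 3 (the gcd) gives the Bezout coefficients s = 19, t = -27.
Result: 192 · (19) + 135 · (-27) = 3.

gcd(192, 135) = 3; s = 19, t = -27 (check: 192·19 + 135·(-27) = 3).


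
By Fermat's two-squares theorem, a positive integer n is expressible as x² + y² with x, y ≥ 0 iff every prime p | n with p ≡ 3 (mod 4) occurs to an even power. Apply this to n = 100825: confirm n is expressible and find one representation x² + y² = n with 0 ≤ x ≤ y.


Step 1: Factor n = 100825 = 5^2 · 37 · 109.
Step 2: Check the mod-4 condition on each prime factor: 5 ≡ 1 (mod 4), exponent 2; 37 ≡ 1 (mod 4), exponent 1; 109 ≡ 1 (mod 4), exponent 1.
All primes ≡ 3 (mod 4) appear to even exponent (or don't appear), so by the two-squares theorem n IS expressible as a sum of two squares.
Step 3: Build a representation. Group n = k² · m with k = 5 and m = 37 · 109 = 4033 (a product of primes ≡ 1 (mod 4)); a representation of m scales to one of n via (k·x)² + (k·y)² = k²(x² + y²). Each prime p ≡ 1 (mod 4) is itself a sum of two squares; find a² by testing p − a² for a perfect square:
  37: 37 − 1² = 36 = 6² ⇒ 37 = 1² + 6².
  109: 109 − 1² = 108, 109 − 2² = 105, 109 − 3² = 100 = 10² ⇒ 109 = 3² + 10².
  Combine using the Brahmagupta–Fibonacci identity (a² + b²)(c² + d²) = (ac − bd)² + (ad + bc)² = (ac + bd)² + (ad − bc)²:
  37 · 109 = 4033: from (1² + 6²)(3² + 10²), take (1·3 − 6·10, 1·10 + 6·3) = (3 − 60, 10 + 18) = (-57, 28); dropping signs (only squares matter) gives (57, 28); check 57² + 28² = 3249 + 784 = 4033 ✓.
  Scale by k = 5: (5·57, 5·28) = (285, 140).
Step 4: Order so x ≤ y and verify: 140² + 285² = 19600 + 81225 = 100825 = n. ✓

n = 100825 = 140² + 285² (one valid representation with x ≤ y).


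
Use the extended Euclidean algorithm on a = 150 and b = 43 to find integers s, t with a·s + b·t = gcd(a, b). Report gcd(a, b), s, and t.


Euclidean algorithm on (150, 43) — divide until remainder is 0:
  150 = 3 · 43 + 21
  43 = 2 · 21 + 1
  21 = 21 · 1 + 0
gcd(150, 43) = 1.
Track Bezout coefficients alongside the remainders: start with r₀ = 150 = a·1 + b·0 (s = 1, t = 0) and r₁ = 43 = a·0 + b·1 (s = 0, t = 1); each new remainder r_{k+1} = r_{k-1} − q_k·r_k inherits s_{k+1} = s_{k-1} − q_k·s_k, t_{k+1} = t_{k-1} − q_k·t_k, so r_k = a·s_k + b·t_k at every step:
  q = 3: r = 21, s = 1 − 3·0 = 1, t = 0 − 3·1 = -3  (check: 150·1 + 43·(-3) = 21)
  q = 2: r = 1, s = 0 − 2·1 = -2, t = 1 − 2·(-3) = 7  (check: 150·(-2) + 43·7 = 1)
The row with r = 1 (the gcd) gives the Bezout coefficients s = -2, t = 7.
Result: 150 · (-2) + 43 · (7) = 1.

gcd(150, 43) = 1; s = -2, t = 7 (check: 150·(-2) + 43·7 = 1).


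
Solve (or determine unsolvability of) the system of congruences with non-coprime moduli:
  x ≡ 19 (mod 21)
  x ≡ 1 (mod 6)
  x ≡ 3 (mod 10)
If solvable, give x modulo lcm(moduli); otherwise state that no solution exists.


Moduli 21, 6, 10 are not pairwise coprime, so CRT works modulo lcm(m_i) when all pairwise compatibility conditions hold.
Pairwise compatibility: gcd(m_i, m_j) must divide a_i - a_j for every pair.
Merge one congruence at a time:
  Start: x ≡ 19 (mod 21).
  Combine with x ≡ 1 (mod 6): gcd(21, 6) = 3; 1 - 19 = -18, which IS divisible by 3, so compatible.
    Write x = 19 + 21·t and substitute into x ≡ 1 (mod 6): 21·t ≡ 1 − 19 = -18 (mod 6).
    Divide the congruence (and modulus) by g = 3: 7·t ≡ -6 (mod 2).
    Reduce coefficients mod 2: 1·t ≡ 0 (mod 2).
    So t ≡ 0 (mod 2).
    Then x = 19 + 21·0 = 19, valid modulo lcm(21, 6) = 42: x ≡ 19 (mod 42).
  Combine with x ≡ 3 (mod 10): gcd(42, 10) = 2; 3 - 19 = -16, which IS divisible by 2, so compatible.
    Write x = 19 + 42·t and substitute into x ≡ 3 (mod 10): 42·t ≡ 3 − 19 = -16 (mod 10).
    Divide the congruence (and modulus) by g = 2: 21·t ≡ -8 (mod 5).
    Reduce coefficients mod 5: 1·t ≡ 2 (mod 5).
    So t ≡ 2 (mod 5).
    Then x = 19 + 42·2 = 103, valid modulo lcm(42, 10) = 210: x ≡ 103 (mod 210).
Verify: 103 mod 21 = 19, 103 mod 6 = 1, 103 mod 10 = 3.

x ≡ 103 (mod 210).


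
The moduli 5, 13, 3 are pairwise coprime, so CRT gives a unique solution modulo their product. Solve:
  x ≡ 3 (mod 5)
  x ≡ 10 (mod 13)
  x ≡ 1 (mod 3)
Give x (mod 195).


Moduli 5, 13, 3 are pairwise coprime; by CRT there is a unique solution modulo M = 5 · 13 · 3 = 195.
Solve pairwise, accumulating the modulus:
  Start with x ≡ 3 (mod 5).
  Combine with x ≡ 10 (mod 13): since gcd(5, 13) = 1, we get a unique residue mod 65.
    Write x = 3 + 5·t and substitute into x ≡ 10 (mod 13): 5·t ≡ 10 − 3 = 7 (mod 13).
    The inverse of 5 mod 13 is 8 (since 5·8 = 40 = 3·13 + 1), so t ≡ 8·7 = 56 ≡ 4 (mod 13).
    Then x = 3 + 5·4 = 23, valid modulo lcm(5, 13) = 65: x ≡ 23 (mod 65).
  Combine with x ≡ 1 (mod 3): since gcd(65, 3) = 1, we get a unique residue mod 195.
    Write x = 23 + 65·t and substitute into x ≡ 1 (mod 3): 65·t ≡ 1 − 23 = -22 (mod 3).
    Reduce coefficients mod 3: 2·t ≡ 2 (mod 3).
    The inverse of 2 mod 3 is 2 (since 2·2 = 4 = 1·3 + 1), so t ≡ 2·2 = 4 ≡ 1 (mod 3).
    Then x = 23 + 65·1 = 88, valid modulo lcm(65, 3) = 195: x ≡ 88 (mod 195).
Verify: 88 mod 5 = 3 ✓, 88 mod 13 = 10 ✓, 88 mod 3 = 1 ✓.

x ≡ 88 (mod 195).


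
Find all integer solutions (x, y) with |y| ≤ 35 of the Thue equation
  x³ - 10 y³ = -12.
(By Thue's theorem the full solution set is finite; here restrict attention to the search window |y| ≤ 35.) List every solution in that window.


The equation is x³ - 10y³ = -12. For fixed y, x³ = 10·y³ − 12, so a solution requires the RHS to be a perfect cube.
Strategy: iterate y from -35 to 35, compute RHS = 10·y³ − 12, and check whether it is a (positive or negative) perfect cube.
Check small values of y:
  y = 0: RHS = -12 is not a perfect cube.
  y = 1: RHS = -2 is not a perfect cube.
  y = -1: RHS = -22 is not a perfect cube.
  y = 2: RHS = 68 is not a perfect cube.
  y = -2: RHS = -92 is not a perfect cube.
  y = 3: RHS = 258 is not a perfect cube.
  y = -3: RHS = -282 is not a perfect cube.
Continuing the search up to |y| = 35 finds no solutions either.
No (x, y) in the scanned range satisfies the equation.

No integer solutions with |y| ≤ 35.


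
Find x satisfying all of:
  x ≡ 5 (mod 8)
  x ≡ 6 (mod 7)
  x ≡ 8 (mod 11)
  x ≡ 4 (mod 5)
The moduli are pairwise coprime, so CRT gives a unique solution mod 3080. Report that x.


Product of moduli M = 8 · 7 · 11 · 5 = 3080.
Merge one congruence at a time:
  Start: x ≡ 5 (mod 8).
  Combine with x ≡ 6 (mod 7); new modulus lcm = 56.
    Write x = 5 + 8·t and substitute into x ≡ 6 (mod 7): 8·t ≡ 6 − 5 = 1 (mod 7).
    Reduce coefficients mod 7: 1·t ≡ 1 (mod 7).
    So t ≡ 1 (mod 7).
    Then x = 5 + 8·1 = 13, valid modulo lcm(8, 7) = 56: x ≡ 13 (mod 56).
  Combine with x ≡ 8 (mod 11); new modulus lcm = 616.
    Write x = 13 + 56·t and substitute into x ≡ 8 (mod 11): 56·t ≡ 8 − 13 = -5 (mod 11).
    Reduce coefficients mod 11: 1·t ≡ 6 (mod 11).
    So t ≡ 6 (mod 11).
    Then x = 13 + 56·6 = 349, valid modulo lcm(56, 11) = 616: x ≡ 349 (mod 616).
  Combine with x ≡ 4 (mod 5); new modulus lcm = 3080.
    Write x = 349 + 616·t and substitute into x ≡ 4 (mod 5): 616·t ≡ 4 − 349 = -345 (mod 5).
    Reduce coefficients mod 5: 1·t ≡ 0 (mod 5).
    So t ≡ 0 (mod 5).
    Then x = 349 + 616·0 = 349, valid modulo lcm(616, 5) = 3080: x ≡ 349 (mod 3080).
Verify against each original: 349 mod 8 = 5, 349 mod 7 = 6, 349 mod 11 = 8, 349 mod 5 = 4.

x ≡ 349 (mod 3080).


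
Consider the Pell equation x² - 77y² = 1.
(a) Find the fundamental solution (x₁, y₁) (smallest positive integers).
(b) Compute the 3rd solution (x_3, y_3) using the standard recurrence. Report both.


Step 1: Find the fundamental solution (x₁, y₁) of x² - 77y² = 1.
  Expand √77 as a continued fraction. a₀ = ⌊√77⌋ = 8; iterate m_{k+1} = d_k·a_k − m_k, d_{k+1} = (77 − m_{k+1}²)/d_k, a_{k+1} = ⌊(a₀ + m_{k+1})/d_{k+1}⌋ (starting m₀ = 0, d₀ = 1), with convergents p_k = a_k·p_{k-1} + p_{k-2}, q_k = a_k·q_{k-1} + q_{k-2} (p₋₁ = 1, q₋₁ = 0):
  k = 0: a₀ = 8; p₀/q₀ = 8/1; p₀² − 77·q₀² = 64 − 77 = -13.
  k = 1: m = 8, d = 13, a = ⌊(8 + 8)/13⌋ = 1; p/q = (1·8 + 1)/(1·1 + 0) = 9/1; p² − 77·q² = 81 − 77 = 4.
  k = 2: m = 5, d = 4, a = ⌊(8 + 5)/4⌋ = 3; p/q = (3·9 + 8)/(3·1 + 1) = 35/4; p² − 77·q² = 1225 − 1232 = -7.
  k = 3: m = 7, d = 7, a = ⌊(8 + 7)/7⌋ = 2; p/q = (2·35 + 9)/(2·4 + 1) = 79/9; p² − 77·q² = 6241 − 6237 = 4.
  k = 4: m = 7, d = 4, a = ⌊(8 + 7)/4⌋ = 3; p/q = (3·79 + 35)/(3·9 + 4) = 272/31; p² − 77·q² = 73984 − 73997 = -13.
  k = 5: m = 5, d = 13, a = ⌊(8 + 5)/13⌋ = 1; p/q = (1·272 + 79)/(1·31 + 9) = 351/40; p² − 77·q² = 123201 − 123200 = 1.
  The first convergent with p² − 77·q² = 1 gives the fundamental solution (x₁, y₁) = (351, 40).
Step 2: Apply the recurrence (x_{n+1}, y_{n+1}) = (x₁x_n + 77y₁y_n, x₁y_n + y₁x_n) repeatedly.
  From (x_1, y_1) = (351, 40): x_2 = 351·351 + 77·40·40 = 246401; y_2 = 351·40 + 40·351 = 28080.
  From (x_2, y_2) = (246401, 28080): x_3 = 351·246401 + 77·40·28080 = 172973151; y_3 = 351·28080 + 40·246401 = 19712120.
Step 3: Verify x_3² - 77·y_3² = 29919710966868801 - 29919710966868800 = 1 (should be 1). ✓

(x_1, y_1) = (351, 40); (x_3, y_3) = (172973151, 19712120).


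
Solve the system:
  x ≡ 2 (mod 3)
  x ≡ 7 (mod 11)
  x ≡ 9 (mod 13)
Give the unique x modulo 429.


Moduli 3, 11, 13 are pairwise coprime; by CRT there is a unique solution modulo M = 3 · 11 · 13 = 429.
Solve pairwise, accumulating the modulus:
  Start with x ≡ 2 (mod 3).
  Combine with x ≡ 7 (mod 11): since gcd(3, 11) = 1, we get a unique residue mod 33.
    Write x = 2 + 3·t and substitute into x ≡ 7 (mod 11): 3·t ≡ 7 − 2 = 5 (mod 11).
    The inverse of 3 mod 11 is 4 (since 3·4 = 12 = 1·11 + 1), so t ≡ 4·5 = 20 ≡ 9 (mod 11).
    Then x = 2 + 3·9 = 29, valid modulo lcm(3, 11) = 33: x ≡ 29 (mod 33).
  Combine with x ≡ 9 (mod 13): since gcd(33, 13) = 1, we get a unique residue mod 429.
    Write x = 29 + 33·t and substitute into x ≡ 9 (mod 13): 33·t ≡ 9 − 29 = -20 (mod 13).
    Reduce coefficients mod 13: 7·t ≡ 6 (mod 13).
    The inverse of 7 mod 13 is 2 (since 7·2 = 14 = 1·13 + 1), so t ≡ 2·6 = 12 ≡ 12 (mod 13).
    Then x = 29 + 33·12 = 425, valid modulo lcm(33, 13) = 429: x ≡ 425 (mod 429).
Verify: 425 mod 3 = 2 ✓, 425 mod 11 = 7 ✓, 425 mod 13 = 9 ✓.

x ≡ 425 (mod 429).


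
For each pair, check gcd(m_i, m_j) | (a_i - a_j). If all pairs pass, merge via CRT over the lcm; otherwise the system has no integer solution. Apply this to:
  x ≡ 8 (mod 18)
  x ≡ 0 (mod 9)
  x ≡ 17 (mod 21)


Moduli 18, 9, 21 are not pairwise coprime, so CRT works modulo lcm(m_i) when all pairwise compatibility conditions hold.
Pairwise compatibility: gcd(m_i, m_j) must divide a_i - a_j for every pair.
Merge one congruence at a time:
  Start: x ≡ 8 (mod 18).
  Combine with x ≡ 0 (mod 9): gcd(18, 9) = 9, and 0 - 8 = -8 is NOT divisible by 9.
    ⇒ system is inconsistent (no integer solution).

No solution (the system is inconsistent).


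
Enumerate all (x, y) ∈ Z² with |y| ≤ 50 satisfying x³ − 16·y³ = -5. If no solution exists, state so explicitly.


The equation is x³ - 16y³ = -5. For fixed y, x³ = 16·y³ − 5, so a solution requires the RHS to be a perfect cube.
Strategy: iterate y from -50 to 50, compute RHS = 16·y³ − 5, and check whether it is a (positive or negative) perfect cube.
Check small values of y:
  y = 0: RHS = -5 is not a perfect cube.
  y = 1: RHS = 11 is not a perfect cube.
  y = -1: RHS = -21 is not a perfect cube.
  y = 2: RHS = 123 is not a perfect cube.
  y = -2: RHS = -133 is not a perfect cube.
  y = 3: RHS = 427 is not a perfect cube.
  y = -3: RHS = -437 is not a perfect cube.
Continuing the search up to |y| = 50 finds no solutions either.
No (x, y) in the scanned range satisfies the equation.

No integer solutions with |y| ≤ 50.


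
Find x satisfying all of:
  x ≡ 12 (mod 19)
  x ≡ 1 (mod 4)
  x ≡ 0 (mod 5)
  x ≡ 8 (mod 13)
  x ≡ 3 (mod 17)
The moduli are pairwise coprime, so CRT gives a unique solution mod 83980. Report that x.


Product of moduli M = 19 · 4 · 5 · 13 · 17 = 83980.
Merge one congruence at a time:
  Start: x ≡ 12 (mod 19).
  Combine with x ≡ 1 (mod 4); new modulus lcm = 76.
    Write x = 12 + 19·t and substitute into x ≡ 1 (mod 4): 19·t ≡ 1 − 12 = -11 (mod 4).
    Reduce coefficients mod 4: 3·t ≡ 1 (mod 4).
    The inverse of 3 mod 4 is 3 (since 3·3 = 9 = 2·4 + 1), so t ≡ 3·1 = 3 ≡ 3 (mod 4).
    Then x = 12 + 19·3 = 69, valid modulo lcm(19, 4) = 76: x ≡ 69 (mod 76).
  Combine with x ≡ 0 (mod 5); new modulus lcm = 380.
    Write x = 69 + 76·t and substitute into x ≡ 0 (mod 5): 76·t ≡ 0 − 69 = -69 (mod 5).
    Reduce coefficients mod 5: 1·t ≡ 1 (mod 5).
    So t ≡ 1 (mod 5).
    Then x = 69 + 76·1 = 145, valid modulo lcm(76, 5) = 380: x ≡ 145 (mod 380).
  Combine with x ≡ 8 (mod 13); new modulus lcm = 4940.
    Write x = 145 + 380·t and substitute into x ≡ 8 (mod 13): 380·t ≡ 8 − 145 = -137 (mod 13).
    Reduce coefficients mod 13: 3·t ≡ 6 (mod 13).
    The inverse of 3 mod 13 is 9 (since 3·9 = 27 = 2·13 + 1), so t ≡ 9·6 = 54 ≡ 2 (mod 13).
    Then x = 145 + 380·2 = 905, valid modulo lcm(380, 13) = 4940: x ≡ 905 (mod 4940).
  Combine with x ≡ 3 (mod 17); new modulus lcm = 83980.
    Write x = 905 + 4940·t and substitute into x ≡ 3 (mod 17): 4940·t ≡ 3 − 905 = -902 (mod 17).
    Reduce coefficients mod 17: 10·t ≡ 16 (mod 17).
    The inverse of 10 mod 17 is 12 (since 10·12 = 120 = 7·17 + 1), so t ≡ 12·16 = 192 ≡ 5 (mod 17).
    Then x = 905 + 4940·5 = 25605, valid modulo lcm(4940, 17) = 83980: x ≡ 25605 (mod 83980).
Verify against each original: 25605 mod 19 = 12, 25605 mod 4 = 1, 25605 mod 5 = 0, 25605 mod 13 = 8, 25605 mod 17 = 3.

x ≡ 25605 (mod 83980).
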